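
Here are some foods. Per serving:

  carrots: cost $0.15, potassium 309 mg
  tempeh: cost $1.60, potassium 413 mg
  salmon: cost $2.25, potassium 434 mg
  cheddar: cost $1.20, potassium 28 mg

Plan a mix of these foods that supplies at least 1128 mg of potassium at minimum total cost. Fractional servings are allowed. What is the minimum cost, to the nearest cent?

$0.55

Cost per mg of potassium: carrots $0.0005, tempeh $0.0039, salmon $0.0052, cheddar $0.0429.
With no serving limits, use only carrots: 1128 mg / 309 mg = 3.65 servings × $0.15 = $0.55.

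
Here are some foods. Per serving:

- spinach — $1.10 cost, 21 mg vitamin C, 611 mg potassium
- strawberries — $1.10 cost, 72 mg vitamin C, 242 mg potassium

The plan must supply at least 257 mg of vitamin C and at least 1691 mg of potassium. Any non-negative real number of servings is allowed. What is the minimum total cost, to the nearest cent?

For a min-cost LP with two ≥-constraints, a basic feasible solution has at most two positive variables.
spinach only: max(257/21, 1691/611) = 12.24 servings → $13.46.
strawberries only: max(257/72, 1691/242) = 6.988 servings → $7.69.
spinach + strawberries with both tight: 1.531 servings and 3.123 servings → $5.12.
Cheapest feasible corner: $5.12.

$5.12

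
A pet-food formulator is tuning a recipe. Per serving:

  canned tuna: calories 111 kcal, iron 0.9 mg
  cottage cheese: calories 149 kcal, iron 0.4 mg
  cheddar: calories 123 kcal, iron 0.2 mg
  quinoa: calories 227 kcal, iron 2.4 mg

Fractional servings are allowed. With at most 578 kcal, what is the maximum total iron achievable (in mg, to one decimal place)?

Iron per kcal: quinoa 0.01057, canned tuna 0.008108, cottage cheese 0.002685, cheddar 0.001626.
With no serving limits, spend the whole calories allowance on quinoa: 578 kcal / 227 kcal × 2.4 mg = 6.1 mg.

6.1 mg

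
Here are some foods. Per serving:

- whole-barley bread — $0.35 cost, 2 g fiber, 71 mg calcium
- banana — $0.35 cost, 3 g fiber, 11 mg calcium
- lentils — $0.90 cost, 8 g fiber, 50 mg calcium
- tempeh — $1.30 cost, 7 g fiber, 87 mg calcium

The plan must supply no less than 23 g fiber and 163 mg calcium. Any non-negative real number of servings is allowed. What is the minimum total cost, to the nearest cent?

$2.63

whole-barley bread only: max(23/2, 163/71) = 11.5 servings → $4.03.
banana only: max(23/3, 163/11) = 14.82 servings → $5.19.
lentils only: max(23/8, 163/50) = 3.26 servings → $2.93.
tempeh only: max(23/7, 163/87) = 3.286 servings → $4.27.
whole-barley bread + banana with both tight: 1.236 servings and 6.843 servings → $2.83.
whole-barley bread + lentils with both tight: 0.3291 servings and 2.793 servings → $2.63.
whole-barley bread + tempeh with both targets exact would need a negative amount; discard.
banana + lentils: intersection lies outside the first quadrant.
banana + tempeh with both tight: 4.674 servings and 1.283 servings → $3.30.
lentils + tempeh with both tight: 2.486 servings and 0.4451 servings → $2.82.
The minimum over all feasible corners is $2.63.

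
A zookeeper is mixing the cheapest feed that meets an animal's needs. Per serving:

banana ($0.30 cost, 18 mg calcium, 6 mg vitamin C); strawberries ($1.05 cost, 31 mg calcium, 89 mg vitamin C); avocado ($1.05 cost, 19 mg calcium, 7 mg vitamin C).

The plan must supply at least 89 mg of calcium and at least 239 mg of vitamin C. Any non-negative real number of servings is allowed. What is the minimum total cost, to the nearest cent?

banana only: max(89/18, 239/6) = 39.83 servings → $11.95.
strawberries only: max(89/31, 239/89) = 2.871 servings → $3.01.
avocado only: max(89/19, 239/7) = 34.14 servings → $35.85.
banana + strawberries with both tight: 0.3616 servings and 2.661 servings → $2.90.
banana + avocado: the both-tight solution has a negative serving — not a feasible corner.
strawberries + avocado with both tight: 2.658 servings and 0.3474 servings → $3.16.
Cheapest feasible corner: $2.90.

$2.90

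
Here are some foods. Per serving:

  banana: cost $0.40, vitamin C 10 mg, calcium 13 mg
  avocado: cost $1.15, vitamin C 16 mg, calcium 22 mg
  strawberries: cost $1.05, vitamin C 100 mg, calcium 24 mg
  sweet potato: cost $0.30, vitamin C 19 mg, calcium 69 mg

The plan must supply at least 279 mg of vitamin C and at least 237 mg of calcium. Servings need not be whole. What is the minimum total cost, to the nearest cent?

At the optimum either one food covers both requirements or two foods hit both targets exactly; no other combination can be cheaper.
banana only: max(279/10, 237/13) = 27.9 servings → $11.16.
avocado only: max(279/16, 237/22) = 17.44 servings → $20.05.
strawberries only: max(279/100, 237/24) = 9.875 servings → $10.37.
sweet potato only: max(279/19, 237/69) = 14.68 servings → $4.41.
banana + avocado: intersection lies outside the first quadrant.
banana + strawberries with both tight: 16.04 servings and 1.186 servings → $7.66.
banana + sweet potato: intersection lies outside the first quadrant.
avocado + strawberries with both tight: 9.363 servings and 1.292 servings → $12.12.
avocado + sweet potato: the both-tight solution has a negative serving — not a feasible corner.
strawberries + sweet potato with both tight: 2.289 servings and 2.639 servings → $3.19.
Cheapest feasible corner: $3.19.

$3.19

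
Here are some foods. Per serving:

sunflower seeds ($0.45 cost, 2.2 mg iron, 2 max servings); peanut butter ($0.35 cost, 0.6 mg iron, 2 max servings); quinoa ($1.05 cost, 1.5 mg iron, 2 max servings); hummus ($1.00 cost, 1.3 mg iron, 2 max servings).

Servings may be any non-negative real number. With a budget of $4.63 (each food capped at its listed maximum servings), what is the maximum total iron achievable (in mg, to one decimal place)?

9.8 mg

Iron per dollar: sunflower seeds 4.889, peanut butter 1.714, quinoa 1.429, hummus 1.3.
Take 2 servings of sunflower seeds: spends $0.90, +4.4 mg iron (running total 4.4 mg).
Take 2 servings of peanut butter: spends $0.70, +1.2 mg iron (running total 5.6 mg).
Take 2 servings of quinoa: spends $2.10, +3.0 mg iron (running total 8.6 mg).
Take 0.93 servings of hummus: spends $0.93, +1.2 mg iron (running total 9.8 mg).
Filling greedily by iron-per-dollar is optimal for one linear limit, giving 9.8 mg.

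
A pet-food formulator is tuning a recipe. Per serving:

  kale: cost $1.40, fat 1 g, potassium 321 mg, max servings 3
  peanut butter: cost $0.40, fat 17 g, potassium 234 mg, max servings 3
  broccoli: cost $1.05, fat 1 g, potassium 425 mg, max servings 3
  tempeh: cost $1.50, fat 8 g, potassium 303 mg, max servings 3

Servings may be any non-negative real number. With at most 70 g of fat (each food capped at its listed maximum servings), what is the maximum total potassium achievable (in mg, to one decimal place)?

Potassium per g fat: broccoli 425, kale 321, tempeh 37.88, peanut butter 13.76.
Take 3 servings of broccoli: uses 3 g fat, +1275.0 mg potassium (running total 1275.0 mg).
Take 3 servings of kale: uses 3 g fat, +963.0 mg potassium (running total 2238.0 mg).
Take 3 servings of tempeh: uses 24 g fat, +909.0 mg potassium (running total 3147.0 mg).
Take 2.353 servings of peanut butter: uses 40 g fat, +550.6 mg potassium (running total 3697.6 mg).
Filling greedily by potassium-per-g fat is optimal for one linear limit, giving 3697.6 mg.

3697.6 mg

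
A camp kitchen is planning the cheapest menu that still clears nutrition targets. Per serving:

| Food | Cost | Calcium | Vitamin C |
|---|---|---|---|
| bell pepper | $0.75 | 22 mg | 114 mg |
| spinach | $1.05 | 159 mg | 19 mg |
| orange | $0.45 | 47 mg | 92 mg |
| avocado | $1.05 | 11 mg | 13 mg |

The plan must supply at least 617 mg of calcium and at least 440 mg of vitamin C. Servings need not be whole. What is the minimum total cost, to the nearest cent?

Check every corner: each single food scaled to meet both minima, and each pair solved so both constraints bind.
bell pepper only: max(617/22, 440/114) = 28.05 servings → $21.03.
spinach only: max(617/159, 440/19) = 23.16 servings → $24.32.
orange only: max(617/47, 440/92) = 13.13 servings → $5.91.
avocado only: max(617/11, 440/13) = 56.09 servings → $58.90.
bell pepper + spinach with both tight: 3.289 servings and 3.425 servings → $6.06.
bell pepper + orange: intersection lies outside the first quadrant.
bell pepper + avocado with both targets exact would need a negative amount; discard.
spinach + orange with both tight: 2.627 servings and 4.24 servings → $4.67.
spinach + avocado with both tight: 1.712 servings and 31.34 servings → $34.71.
orange + avocado: the both-tight solution has a negative serving — not a feasible corner.
The minimum over all feasible corners is $4.67.

$4.67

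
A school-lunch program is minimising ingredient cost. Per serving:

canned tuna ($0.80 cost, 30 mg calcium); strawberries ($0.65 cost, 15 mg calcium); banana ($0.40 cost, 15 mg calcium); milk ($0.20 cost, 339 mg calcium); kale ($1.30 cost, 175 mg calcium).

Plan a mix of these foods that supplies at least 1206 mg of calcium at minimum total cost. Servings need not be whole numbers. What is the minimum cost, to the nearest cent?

Cost per mg of calcium: milk $0.0006, kale $0.0074, canned tuna $0.0267, banana $0.0267, strawberries $0.0433.
With no serving limits, use only milk: 1206 mg / 339 mg = 3.558 servings × $0.20 = $0.71.

$0.71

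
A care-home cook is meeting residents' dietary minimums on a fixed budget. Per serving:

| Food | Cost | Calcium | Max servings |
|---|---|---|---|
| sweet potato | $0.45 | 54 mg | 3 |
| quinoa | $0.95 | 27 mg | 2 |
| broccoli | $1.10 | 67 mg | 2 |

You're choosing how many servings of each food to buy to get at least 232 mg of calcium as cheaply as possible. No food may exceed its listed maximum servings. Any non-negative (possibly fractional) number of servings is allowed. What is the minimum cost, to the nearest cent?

$2.50

Cost per mg of calcium: sweet potato $0.0083, broccoli $0.0164, quinoa $0.0352.
Take 3 servings of sweet potato: +162.0 mg calcium for $1.35 (total $1.35, still need 70.0 mg).
Take 1.045 servings of broccoli: +70.0 mg calcium for $1.15 (total $2.50, still need 0.0 mg).
Greedy by cheapest-per-mg is optimal for a single linear constraint, so the minimum cost is $2.50.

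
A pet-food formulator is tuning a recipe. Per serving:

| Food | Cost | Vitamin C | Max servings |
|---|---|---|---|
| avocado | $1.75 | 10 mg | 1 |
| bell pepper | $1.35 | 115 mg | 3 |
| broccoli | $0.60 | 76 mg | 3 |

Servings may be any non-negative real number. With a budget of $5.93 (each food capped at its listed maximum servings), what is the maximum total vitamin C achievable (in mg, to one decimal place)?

Vitamin C per dollar: broccoli 126.7, bell pepper 85.19, avocado 5.714.
Take 3 servings of broccoli: spends $1.80, +228.0 mg vitamin C (running total 228.0 mg).
Take 3 servings of bell pepper: spends $4.05, +345.0 mg vitamin C (running total 573.0 mg).
Take 0.04571 servings of avocado: spends $0.08, +0.5 mg vitamin C (running total 573.5 mg).
Filling greedily by vitamin C-per-dollar is optimal for one linear limit, giving 573.5 mg.

573.5 mg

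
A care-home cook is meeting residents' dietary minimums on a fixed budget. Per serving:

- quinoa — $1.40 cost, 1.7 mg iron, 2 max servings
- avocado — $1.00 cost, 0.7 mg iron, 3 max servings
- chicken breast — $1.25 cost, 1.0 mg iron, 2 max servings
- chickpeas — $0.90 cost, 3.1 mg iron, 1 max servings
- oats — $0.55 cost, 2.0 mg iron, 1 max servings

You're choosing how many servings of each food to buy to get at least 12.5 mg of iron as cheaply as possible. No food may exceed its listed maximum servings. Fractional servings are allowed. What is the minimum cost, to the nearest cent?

$9.61

Cost per mg of iron: oats $0.2750, chickpeas $0.2903, quinoa $0.8235, chicken breast $1.2500, avocado $1.4286.
Take 1 serving of oats: +2.0 mg iron for $0.55 (total $0.55, still need 10.5 mg).
Take 1 serving of chickpeas: +3.1 mg iron for $0.90 (total $1.45, still need 7.4 mg).
Take 2 servings of quinoa: +3.4 mg iron for $2.80 (total $4.25, still need 4.0 mg).
Take 2 servings of chicken breast: +2.0 mg iron for $2.50 (total $6.75, still need 2.0 mg).
Take 2.857 servings of avocado: +2.0 mg iron for $2.86 (total $9.61, still need 0.0 mg).
Greedy by cheapest-per-mg is optimal for a single linear constraint, so the minimum cost is $9.61.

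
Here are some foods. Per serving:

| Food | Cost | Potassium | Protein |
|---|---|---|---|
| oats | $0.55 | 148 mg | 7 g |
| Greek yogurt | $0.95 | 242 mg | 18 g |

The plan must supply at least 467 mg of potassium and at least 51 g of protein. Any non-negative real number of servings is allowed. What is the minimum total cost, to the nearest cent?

oats only: max(467/148, 51/7) = 7.286 servings → $4.01.
Greek yogurt only: max(467/242, 51/18) = 2.833 servings → $2.69.
oats + Greek yogurt with both targets exact would need a negative amount; discard.
Cheapest feasible corner: $2.69.

$2.69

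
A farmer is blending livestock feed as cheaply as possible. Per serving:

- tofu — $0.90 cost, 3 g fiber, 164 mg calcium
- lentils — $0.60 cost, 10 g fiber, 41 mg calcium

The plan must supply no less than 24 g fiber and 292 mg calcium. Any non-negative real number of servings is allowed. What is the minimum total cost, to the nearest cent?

$2.36

tofu only: max(24/3, 292/164) = 8 servings → $7.20.
lentils only: max(24/10, 292/41) = 7.122 servings → $4.27.
tofu + lentils with both tight: 1.276 servings and 2.017 servings → $2.36.
The minimum over all feasible corners is $2.36.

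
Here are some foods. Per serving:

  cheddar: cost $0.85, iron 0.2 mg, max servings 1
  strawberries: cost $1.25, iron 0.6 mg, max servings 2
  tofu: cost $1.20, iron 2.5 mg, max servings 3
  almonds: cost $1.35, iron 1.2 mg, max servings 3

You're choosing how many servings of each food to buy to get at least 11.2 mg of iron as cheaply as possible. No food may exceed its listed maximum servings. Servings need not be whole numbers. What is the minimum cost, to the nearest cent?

$7.86

Cost per mg of iron: tofu $0.4800, almonds $1.1250, strawberries $2.0833, cheddar $4.2500.
Take 3 servings of tofu: +7.5 mg iron for $3.60 (total $3.60, still need 3.7 mg).
Take 3 servings of almonds: +3.6 mg iron for $4.05 (total $7.65, still need 0.1 mg).
Take 0.1667 servings of strawberries: +0.1 mg iron for $0.21 (total $7.86, still need 0.0 mg).
Filling from the cheapest source first is optimal under one linear minimum: $7.86.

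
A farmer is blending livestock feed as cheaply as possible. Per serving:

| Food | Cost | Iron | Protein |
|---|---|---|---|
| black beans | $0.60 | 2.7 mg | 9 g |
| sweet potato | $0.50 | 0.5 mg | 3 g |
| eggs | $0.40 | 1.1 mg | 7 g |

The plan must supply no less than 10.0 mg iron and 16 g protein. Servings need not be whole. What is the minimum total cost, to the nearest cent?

$2.22

black beans only: max(10.0/2.7, 16/9) = 3.704 servings → $2.22.
sweet potato only: max(10.0/0.5, 16/3) = 20 servings → $10.00.
eggs only: max(10.0/1.1, 16/7) = 9.091 servings → $3.64.
black beans + sweet potato with both targets exact would need a negative amount; discard.
black beans + eggs: intersection lies outside the first quadrant.
sweet potato + eggs: intersection lies outside the first quadrant.
The minimum over all feasible corners is $2.22.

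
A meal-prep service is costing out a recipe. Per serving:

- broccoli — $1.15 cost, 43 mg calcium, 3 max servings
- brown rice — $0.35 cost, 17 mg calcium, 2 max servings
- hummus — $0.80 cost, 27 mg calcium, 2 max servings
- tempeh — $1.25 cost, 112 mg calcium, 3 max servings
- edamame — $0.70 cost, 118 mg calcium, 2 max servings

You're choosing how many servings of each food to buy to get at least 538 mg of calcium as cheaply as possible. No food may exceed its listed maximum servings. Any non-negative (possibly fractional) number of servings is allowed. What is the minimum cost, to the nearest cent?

Cost per mg of calcium: edamame $0.0059, tempeh $0.0112, brown rice $0.0206, broccoli $0.0267, hummus $0.0296.
Take 2 servings of edamame: +236.0 mg calcium for $1.40 (total $1.40, still need 302.0 mg).
Take 2.696 servings of tempeh: +302.0 mg calcium for $3.37 (total $4.77, still need 0.0 mg).
Greedy by cheapest-per-mg is optimal for a single linear constraint, so the minimum cost is $4.77.

$4.77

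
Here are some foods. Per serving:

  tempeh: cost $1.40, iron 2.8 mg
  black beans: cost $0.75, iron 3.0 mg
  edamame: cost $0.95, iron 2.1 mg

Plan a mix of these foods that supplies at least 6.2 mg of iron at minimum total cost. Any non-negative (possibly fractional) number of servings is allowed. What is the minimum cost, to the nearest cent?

$1.55

Cost per mg of iron: black beans $0.2500, edamame $0.4524, tempeh $0.5000.
With no serving limits, use only black beans: 6.2 mg / 3.0 mg = 2.067 servings × $0.75 = $1.55.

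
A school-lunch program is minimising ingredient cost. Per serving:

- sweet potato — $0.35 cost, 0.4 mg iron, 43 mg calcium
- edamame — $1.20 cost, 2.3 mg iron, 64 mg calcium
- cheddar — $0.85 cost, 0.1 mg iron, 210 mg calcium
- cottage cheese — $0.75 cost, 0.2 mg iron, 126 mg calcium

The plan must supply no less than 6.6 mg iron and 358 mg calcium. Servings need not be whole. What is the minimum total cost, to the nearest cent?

sweet potato only: max(6.6/0.4, 358/43) = 16.5 servings → $5.78.
edamame only: max(6.6/2.3, 358/64) = 5.594 servings → $6.71.
cheddar only: max(6.6/0.1, 358/210) = 66 servings → $56.10.
cottage cheese only: max(6.6/0.2, 358/126) = 33 servings → $24.75.
sweet potato + edamame with both tight: 5.471 servings and 1.918 servings → $4.22.
sweet potato + cheddar: the both-tight solution has a negative serving — not a feasible corner.
sweet potato + cottage cheese: intersection lies outside the first quadrant.
edamame + cheddar with both tight: 2.833 servings and 0.8414 servings → $4.11.
edamame + cottage cheese with both tight: 2.744 servings and 1.448 servings → $4.38.
cheddar + cottage cheese: intersection lies outside the first quadrant.
The minimum over all feasible corners is $4.11.

$4.11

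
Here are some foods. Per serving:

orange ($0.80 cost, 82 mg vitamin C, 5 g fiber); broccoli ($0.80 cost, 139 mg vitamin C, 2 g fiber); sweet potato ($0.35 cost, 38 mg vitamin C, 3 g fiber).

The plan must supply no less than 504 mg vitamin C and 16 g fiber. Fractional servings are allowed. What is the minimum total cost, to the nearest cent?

A basic optimal solution has at most two foods positive. Try each food alone and each pair with both targets met exactly.
orange only: max(504/82, 16/5) = 6.146 servings → $4.92.
broccoli only: max(504/139, 16/2) = 8 servings → $6.40.
sweet potato only: max(504/38, 16/3) = 13.26 servings → $4.64.
orange + broccoli with both tight: 2.29 servings and 2.275 servings → $3.65.
orange + sweet potato: intersection lies outside the first quadrant.
broccoli + sweet potato with both tight: 2.651 servings and 3.566 servings → $3.37.
The minimum over all feasible corners is $3.37.

$3.37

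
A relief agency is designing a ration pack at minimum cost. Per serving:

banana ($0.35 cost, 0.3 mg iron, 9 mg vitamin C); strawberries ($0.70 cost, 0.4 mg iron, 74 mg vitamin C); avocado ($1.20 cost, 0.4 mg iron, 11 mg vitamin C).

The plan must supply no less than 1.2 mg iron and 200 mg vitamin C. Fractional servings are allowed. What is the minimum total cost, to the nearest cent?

$2.02

Two binding constraints pin down two serving amounts, so the optimal mix uses at most two foods. The candidates are each food alone (scaled to the tighter of iron/vitamin C) and each pair with both constraints tight.
banana only: max(1.2/0.3, 200/9) = 22.22 servings → $7.78.
strawberries only: max(1.2/0.4, 200/74) = 3 servings → $2.10.
avocado only: max(1.2/0.4, 200/11) = 18.18 servings → $21.82.
banana + strawberries with both tight: 0.4731 servings and 2.645 servings → $2.02.
banana + avocado with both targets exact would need a negative amount; discard.
strawberries + avocado with both tight: 2.651 servings and 0.3492 servings → $2.27.
So the least-cost plan costs $2.02.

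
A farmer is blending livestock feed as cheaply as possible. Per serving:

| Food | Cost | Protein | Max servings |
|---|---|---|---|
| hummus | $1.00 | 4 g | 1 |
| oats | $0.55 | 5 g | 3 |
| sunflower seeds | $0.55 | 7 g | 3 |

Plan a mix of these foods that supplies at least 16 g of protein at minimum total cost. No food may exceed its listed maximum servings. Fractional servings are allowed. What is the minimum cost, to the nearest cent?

Cost per g of protein: sunflower seeds $0.0786, oats $0.1100, hummus $0.2500.
Take 2.286 servings of sunflower seeds: +16.0 g protein for $1.26 (total $1.26, still need 0.0 g).
Filling from the cheapest source first is optimal under one linear minimum: $1.26.

$1.26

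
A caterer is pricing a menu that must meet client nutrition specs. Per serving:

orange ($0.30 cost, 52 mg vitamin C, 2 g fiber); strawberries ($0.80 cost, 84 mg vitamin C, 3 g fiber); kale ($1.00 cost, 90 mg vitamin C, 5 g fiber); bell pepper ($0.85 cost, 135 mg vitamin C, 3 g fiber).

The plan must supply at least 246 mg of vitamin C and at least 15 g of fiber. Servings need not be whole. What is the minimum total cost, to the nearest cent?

$2.25

An LP optimum is at a vertex; with two nutrient constraints at most two foods are used. Check each candidate.
orange only: max(246/52, 15/2) = 7.5 servings → $2.25.
strawberries only: max(246/84, 15/3) = 5 servings → $4.00.
kale only: max(246/90, 15/5) = 3 servings → $3.00.
bell pepper only: max(246/135, 15/3) = 5 servings → $4.25.
orange + strawberries: intersection lies outside the first quadrant.
orange + kale with both targets exact would need a negative amount; discard.
orange + bell pepper: intersection lies outside the first quadrant.
strawberries + kale: intersection lies outside the first quadrant.
strawberries + bell pepper with both targets exact would need a negative amount; discard.
kale + bell pepper with both targets exact would need a negative amount; discard.
So the least-cost plan costs $2.25.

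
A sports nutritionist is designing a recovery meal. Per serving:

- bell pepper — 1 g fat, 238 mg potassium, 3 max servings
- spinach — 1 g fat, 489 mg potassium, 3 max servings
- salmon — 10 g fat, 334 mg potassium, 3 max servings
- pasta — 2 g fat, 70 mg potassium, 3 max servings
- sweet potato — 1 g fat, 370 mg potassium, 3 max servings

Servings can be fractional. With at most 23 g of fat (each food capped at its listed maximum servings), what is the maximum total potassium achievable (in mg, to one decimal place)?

3768.2 mg

Potassium per g fat: spinach 489, sweet potato 370, bell pepper 238, pasta 35, salmon 33.4.
Take 3 servings of spinach: uses 3 g fat, +1467.0 mg potassium (running total 1467.0 mg).
Take 3 servings of sweet potato: uses 3 g fat, +1110.0 mg potassium (running total 2577.0 mg).
Take 3 servings of bell pepper: uses 3 g fat, +714.0 mg potassium (running total 3291.0 mg).
Take 3 servings of pasta: uses 6 g fat, +210.0 mg potassium (running total 3501.0 mg).
Take 0.8 servings of salmon: uses 8 g fat, +267.2 mg potassium (running total 3768.2 mg).
Greedy by best ratio exhausts the fat allowance optimally: 3768.2 mg.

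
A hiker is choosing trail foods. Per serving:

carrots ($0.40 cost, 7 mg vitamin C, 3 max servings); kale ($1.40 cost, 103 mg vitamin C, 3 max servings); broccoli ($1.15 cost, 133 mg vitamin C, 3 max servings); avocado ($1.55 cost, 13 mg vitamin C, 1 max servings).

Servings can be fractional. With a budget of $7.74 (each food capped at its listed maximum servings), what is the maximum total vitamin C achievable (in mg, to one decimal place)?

709.6 mg

Vitamin C per dollar: broccoli 115.7, kale 73.57, carrots 17.5, avocado 8.387.
Take 3 servings of broccoli: spends $3.45, +399.0 mg vitamin C (running total 399.0 mg).
Take 3 servings of kale: spends $4.20, +309.0 mg vitamin C (running total 708.0 mg).
Take 0.225 servings of carrots: spends $0.09, +1.6 mg vitamin C (running total 709.6 mg).
Filling greedily by vitamin C-per-dollar is optimal for one linear limit, giving 709.6 mg.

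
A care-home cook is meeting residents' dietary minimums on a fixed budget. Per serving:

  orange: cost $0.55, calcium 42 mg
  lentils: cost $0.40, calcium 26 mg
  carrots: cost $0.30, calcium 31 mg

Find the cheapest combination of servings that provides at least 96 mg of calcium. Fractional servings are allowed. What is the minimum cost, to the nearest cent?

$0.93

Cost per mg of calcium: carrots $0.0097, orange $0.0131, lentils $0.0154.
With no serving limits, use only carrots: 96 mg / 31 mg = 3.097 servings × $0.30 = $0.93.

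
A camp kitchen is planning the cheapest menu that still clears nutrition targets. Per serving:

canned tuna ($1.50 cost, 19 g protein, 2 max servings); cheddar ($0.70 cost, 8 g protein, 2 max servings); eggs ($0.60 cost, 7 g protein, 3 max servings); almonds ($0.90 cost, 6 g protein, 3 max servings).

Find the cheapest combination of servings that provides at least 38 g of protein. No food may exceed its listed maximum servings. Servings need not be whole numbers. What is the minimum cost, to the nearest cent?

$3.00

Cost per g of protein: canned tuna $0.0789, eggs $0.0857, cheddar $0.0875, almonds $0.1500.
Take 2 servings of canned tuna: +38.0 g protein for $3.00 (total $3.00, still need 0.0 g).
Filling from the cheapest source first is optimal under one linear minimum: $3.00.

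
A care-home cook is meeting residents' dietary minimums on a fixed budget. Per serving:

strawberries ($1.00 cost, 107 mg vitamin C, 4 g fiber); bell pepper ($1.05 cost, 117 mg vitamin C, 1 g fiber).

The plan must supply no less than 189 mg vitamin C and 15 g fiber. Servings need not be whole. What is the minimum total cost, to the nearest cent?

With two linear requirements the optimum uses one or two foods; enumerate the corners.
strawberries only: max(189/107, 15/4) = 3.75 servings → $3.75.
bell pepper only: max(189/117, 15/1) = 15 servings → $15.75.
strawberries + bell pepper with both targets exact would need a negative amount; discard.
So the least-cost plan costs $3.75.

$3.75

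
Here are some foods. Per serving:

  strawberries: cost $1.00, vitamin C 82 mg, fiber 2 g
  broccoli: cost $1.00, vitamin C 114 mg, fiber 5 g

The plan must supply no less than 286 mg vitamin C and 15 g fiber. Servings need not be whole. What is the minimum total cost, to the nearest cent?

$3.00

At the optimum either one food covers both requirements or two foods hit both targets exactly; no other combination can be cheaper.
strawberries only: max(286/82, 15/2) = 7.5 servings → $7.50.
broccoli only: max(286/114, 15/5) = 3 servings → $3.00.
strawberries + broccoli: intersection lies outside the first quadrant.
So the least-cost plan costs $3.00.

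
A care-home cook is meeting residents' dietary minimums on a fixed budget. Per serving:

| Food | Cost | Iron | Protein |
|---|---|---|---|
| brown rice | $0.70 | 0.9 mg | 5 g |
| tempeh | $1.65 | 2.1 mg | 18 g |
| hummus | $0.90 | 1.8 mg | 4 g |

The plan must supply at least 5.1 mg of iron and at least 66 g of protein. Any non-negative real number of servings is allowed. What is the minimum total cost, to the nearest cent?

$6.05

A basic optimal solution has at most two foods positive. Try each food alone and each pair with both targets met exactly.
brown rice only: max(5.1/0.9, 66/5) = 13.2 servings → $9.24.
tempeh only: max(5.1/2.1, 66/18) = 3.667 servings → $6.05.
hummus only: max(5.1/1.8, 66/4) = 16.5 servings → $14.85.
brown rice + tempeh: intersection lies outside the first quadrant.
brown rice + hummus: intersection lies outside the first quadrant.
tempeh + hummus: the both-tight solution has a negative serving — not a feasible corner.
So the least-cost plan costs $6.05.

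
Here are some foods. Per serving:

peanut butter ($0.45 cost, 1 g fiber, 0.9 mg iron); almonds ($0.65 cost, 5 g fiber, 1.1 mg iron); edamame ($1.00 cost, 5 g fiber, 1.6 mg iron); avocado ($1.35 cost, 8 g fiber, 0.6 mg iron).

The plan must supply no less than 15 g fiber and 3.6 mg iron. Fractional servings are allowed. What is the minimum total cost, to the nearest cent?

$2.09

This is a tiny linear program; its minimum lies at a vertex of the feasible set. List the vertices and price them.
peanut butter only: max(15/1, 3.6/0.9) = 15 servings → $6.75.
almonds only: max(15/5, 3.6/1.1) = 3.273 servings → $2.13.
edamame only: max(15/5, 3.6/1.6) = 3 servings → $3.00.
avocado only: max(15/8, 3.6/0.6) = 6 servings → $8.10.
peanut butter + almonds with both tight: 0.4412 servings and 2.912 servings → $2.09.
peanut butter + edamame: intersection lies outside the first quadrant.
peanut butter + avocado with both tight: 3 servings and 1.5 servings → $3.38.
almonds + edamame with both tight: 2.4 servings and 0.6 servings → $2.16.
almonds + avocado with both targets exact would need a negative amount; discard.
edamame + avocado with both tight: 2.02 servings and 0.6122 servings → $2.85.
The minimum over all feasible corners is $2.09.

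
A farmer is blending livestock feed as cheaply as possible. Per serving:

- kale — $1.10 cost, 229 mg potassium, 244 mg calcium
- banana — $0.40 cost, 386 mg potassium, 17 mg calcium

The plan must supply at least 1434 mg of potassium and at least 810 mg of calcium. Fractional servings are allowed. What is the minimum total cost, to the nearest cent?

$4.24

At the optimum either one food covers both requirements or two foods hit both targets exactly; no other combination can be cheaper.
kale only: max(1434/229, 810/244) = 6.262 servings → $6.89.
banana only: max(1434/386, 810/17) = 47.65 servings → $19.06.
kale + banana with both tight: 3.193 servings and 1.821 servings → $4.24.
Cheapest feasible corner: $4.24.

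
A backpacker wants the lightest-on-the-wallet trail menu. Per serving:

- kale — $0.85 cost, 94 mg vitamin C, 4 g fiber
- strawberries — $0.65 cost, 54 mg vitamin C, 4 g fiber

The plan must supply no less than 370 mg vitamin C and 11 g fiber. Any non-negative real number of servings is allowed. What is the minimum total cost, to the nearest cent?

Two binding constraints pin down two serving amounts, so the optimal mix uses at most two foods. The candidates are each food alone (scaled to the tighter of vitamin C/fiber) and each pair with both constraints tight.
kale only: max(370/94, 11/4) = 3.936 servings → $3.35.
strawberries only: max(370/54, 11/4) = 6.852 servings → $4.45.
kale + strawberries with both targets exact would need a negative amount; discard.
The minimum over all feasible corners is $3.35.

$3.35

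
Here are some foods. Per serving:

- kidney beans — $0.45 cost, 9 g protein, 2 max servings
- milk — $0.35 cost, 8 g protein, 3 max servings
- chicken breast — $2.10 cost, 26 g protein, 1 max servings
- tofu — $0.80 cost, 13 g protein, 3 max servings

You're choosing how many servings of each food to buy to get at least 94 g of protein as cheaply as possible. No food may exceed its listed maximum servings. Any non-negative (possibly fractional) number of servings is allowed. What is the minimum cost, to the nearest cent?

$5.40

Cost per g of protein: milk $0.0437, kidney beans $0.0500, tofu $0.0615, chicken breast $0.0808.
Take 3 servings of milk: +24.0 g protein for $1.05 (total $1.05, still need 70.0 g).
Take 2 servings of kidney beans: +18.0 g protein for $0.90 (total $1.95, still need 52.0 g).
Take 3 servings of tofu: +39.0 g protein for $2.40 (total $4.35, still need 13.0 g).
Take 0.5 servings of chicken breast: +13.0 g protein for $1.05 (total $5.40, still need 0.0 g).
Greedy by cheapest-per-g is optimal for a single linear constraint, so the minimum cost is $5.40.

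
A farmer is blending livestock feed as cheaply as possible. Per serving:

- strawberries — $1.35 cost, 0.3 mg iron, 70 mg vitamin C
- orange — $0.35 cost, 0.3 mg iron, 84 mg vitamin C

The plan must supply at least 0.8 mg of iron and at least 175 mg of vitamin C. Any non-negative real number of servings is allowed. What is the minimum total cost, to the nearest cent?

The cheapest plan sits at a corner of the feasible region — with two constraints it uses at most two foods.
strawberries only: max(0.8/0.3, 175/70) = 2.667 servings → $3.60.
orange only: max(0.8/0.3, 175/84) = 2.667 servings → $0.93.
strawberries + orange: intersection lies outside the first quadrant.
The minimum over all feasible corners is $0.93.

$0.93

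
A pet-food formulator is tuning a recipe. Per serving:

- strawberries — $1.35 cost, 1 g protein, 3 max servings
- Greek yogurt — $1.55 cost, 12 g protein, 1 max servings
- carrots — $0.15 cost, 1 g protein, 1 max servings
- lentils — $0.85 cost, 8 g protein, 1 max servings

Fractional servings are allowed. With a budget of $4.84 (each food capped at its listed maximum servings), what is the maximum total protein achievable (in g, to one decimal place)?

Protein per dollar: lentils 9.412, Greek yogurt 7.742, carrots 6.667, strawberries 0.7407.
Take 1 serving of lentils: spends $0.85, +8.0 g protein (running total 8.0 g).
Take 1 serving of Greek yogurt: spends $1.55, +12.0 g protein (running total 20.0 g).
Take 1 serving of carrots: spends $0.15, +1.0 g protein (running total 21.0 g).
Take 1.696 servings of strawberries: spends $2.29, +1.7 g protein (running total 22.7 g).
Filling greedily by protein-per-dollar is optimal for one linear limit, giving 22.7 g.

22.7 g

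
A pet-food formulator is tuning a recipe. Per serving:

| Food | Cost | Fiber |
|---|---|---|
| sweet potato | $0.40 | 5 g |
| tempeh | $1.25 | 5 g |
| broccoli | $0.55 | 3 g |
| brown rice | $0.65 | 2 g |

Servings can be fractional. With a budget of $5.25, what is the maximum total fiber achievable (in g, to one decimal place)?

Fiber per dollar: sweet potato 12.5, broccoli 5.455, tempeh 4, brown rice 3.077.
With no serving limits, spend the whole cost allowance on sweet potato: $5.25 / $0.40 × 5 g = 65.6 g.

65.6 g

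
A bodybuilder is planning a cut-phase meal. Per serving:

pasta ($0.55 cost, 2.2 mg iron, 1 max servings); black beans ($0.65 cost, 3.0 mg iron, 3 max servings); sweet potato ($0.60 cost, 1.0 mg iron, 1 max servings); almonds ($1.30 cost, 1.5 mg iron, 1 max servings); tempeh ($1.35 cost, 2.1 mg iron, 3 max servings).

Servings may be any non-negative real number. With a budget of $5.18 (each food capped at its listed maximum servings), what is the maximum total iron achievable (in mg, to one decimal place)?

Iron per dollar: black beans 4.615, pasta 4, sweet potato 1.667, tempeh 1.556, almonds 1.154.
Take 3 servings of black beans: spends $1.95, +9.0 mg iron (running total 9.0 mg).
Take 1 serving of pasta: spends $0.55, +2.2 mg iron (running total 11.2 mg).
Take 1 serving of sweet potato: spends $0.60, +1.0 mg iron (running total 12.2 mg).
Take 1.541 servings of tempeh: spends $2.08, +3.2 mg iron (running total 15.4 mg).
Greedy by best ratio exhausts the cost allowance optimally: 15.4 mg.

15.4 mg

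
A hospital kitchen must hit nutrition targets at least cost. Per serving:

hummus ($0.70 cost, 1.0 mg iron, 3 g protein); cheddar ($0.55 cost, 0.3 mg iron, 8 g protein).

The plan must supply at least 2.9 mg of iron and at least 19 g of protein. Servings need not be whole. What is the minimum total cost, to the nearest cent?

$2.52

At the optimum either one food covers both requirements or two foods hit both targets exactly; no other combination can be cheaper.
hummus only: max(2.9/1.0, 19/3) = 6.333 servings → $4.43.
cheddar only: max(2.9/0.3, 19/8) = 9.667 servings → $5.32.
hummus + cheddar with both tight: 2.465 servings and 1.451 servings → $2.52.
The minimum over all feasible corners is $2.52.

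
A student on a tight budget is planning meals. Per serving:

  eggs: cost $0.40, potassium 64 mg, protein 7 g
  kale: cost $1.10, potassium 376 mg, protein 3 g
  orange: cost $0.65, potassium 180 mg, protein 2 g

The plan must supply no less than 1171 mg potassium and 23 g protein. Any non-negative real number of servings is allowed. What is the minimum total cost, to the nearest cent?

Two binding constraints pin down two serving amounts, so the optimal mix uses at most two foods. The candidates are each food alone (scaled to the tighter of potassium/protein) and each pair with both constraints tight.
eggs only: max(1171/64, 23/7) = 18.3 servings → $7.32.
kale only: max(1171/376, 23/3) = 7.667 servings → $8.43.
orange only: max(1171/180, 23/2) = 11.5 servings → $7.47.
eggs + kale with both tight: 2.105 servings and 2.756 servings → $3.87.
eggs + orange with both tight: 1.588 servings and 5.941 servings → $4.50.
kale + orange with both targets exact would need a negative amount; discard.
The minimum over all feasible corners is $3.87.

$3.87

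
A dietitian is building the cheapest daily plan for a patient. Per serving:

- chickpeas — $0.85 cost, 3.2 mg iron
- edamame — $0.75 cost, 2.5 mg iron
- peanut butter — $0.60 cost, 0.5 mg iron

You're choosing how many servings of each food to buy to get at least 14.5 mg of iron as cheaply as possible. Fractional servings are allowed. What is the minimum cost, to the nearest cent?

Cost per mg of iron: chickpeas $0.2656, edamame $0.3000, peanut butter $1.2000.
With no serving limits, use only chickpeas: 14.5 mg / 3.2 mg = 4.531 servings × $0.85 = $3.85.

$3.85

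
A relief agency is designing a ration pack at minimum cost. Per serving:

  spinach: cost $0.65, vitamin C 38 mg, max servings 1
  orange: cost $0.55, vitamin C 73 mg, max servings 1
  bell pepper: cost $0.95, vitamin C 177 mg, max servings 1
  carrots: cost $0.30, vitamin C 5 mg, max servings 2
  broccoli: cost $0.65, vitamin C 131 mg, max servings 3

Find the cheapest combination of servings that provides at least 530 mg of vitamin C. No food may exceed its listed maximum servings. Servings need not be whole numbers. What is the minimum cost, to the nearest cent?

Cost per mg of vitamin C: broccoli $0.0050, bell pepper $0.0054, orange $0.0075, spinach $0.0171, carrots $0.0600.
Take 3 servings of broccoli: +393.0 mg vitamin C for $1.95 (total $1.95, still need 137.0 mg).
Take 0.774 servings of bell pepper: +137.0 mg vitamin C for $0.74 (total $2.69, still need 0.0 mg).
Filling from the cheapest source first is optimal under one linear minimum: $2.69.

$2.69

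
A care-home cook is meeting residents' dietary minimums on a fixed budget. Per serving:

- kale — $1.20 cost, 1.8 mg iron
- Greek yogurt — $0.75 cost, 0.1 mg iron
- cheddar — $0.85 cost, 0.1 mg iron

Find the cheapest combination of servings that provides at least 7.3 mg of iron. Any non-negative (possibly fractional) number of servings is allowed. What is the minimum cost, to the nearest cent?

$4.87

Cost per mg of iron: kale $0.6667, Greek yogurt $7.5000, cheddar $8.5000.
With no serving limits, use only kale: 7.3 mg / 1.8 mg = 4.056 servings × $1.20 = $4.87.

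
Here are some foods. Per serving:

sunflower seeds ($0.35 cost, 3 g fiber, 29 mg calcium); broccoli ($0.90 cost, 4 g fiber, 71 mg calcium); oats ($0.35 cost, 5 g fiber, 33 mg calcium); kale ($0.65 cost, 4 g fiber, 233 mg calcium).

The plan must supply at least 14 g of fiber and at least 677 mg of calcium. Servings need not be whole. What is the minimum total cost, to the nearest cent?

Check every corner: each single food scaled to meet both minima, and each pair solved so both constraints bind.
sunflower seeds only: max(14/3, 677/29) = 23.34 servings → $8.17.
broccoli only: max(14/4, 677/71) = 9.535 servings → $8.58.
oats only: max(14/5, 677/33) = 20.52 servings → $7.18.
kale only: max(14/4, 677/233) = 3.5 servings → $2.27.
sunflower seeds + broccoli: the both-tight solution has a negative serving — not a feasible corner.
sunflower seeds + oats: intersection lies outside the first quadrant.
sunflower seeds + kale with both tight: 0.9503 servings and 2.787 servings → $2.14.
broccoli + oats: the both-tight solution has a negative serving — not a feasible corner.
broccoli + kale with both tight: 0.8549 servings and 2.645 servings → $2.49.
oats + kale with both tight: 0.5363 servings and 2.83 servings → $2.03.
The minimum over all feasible corners is $2.03.

$2.03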